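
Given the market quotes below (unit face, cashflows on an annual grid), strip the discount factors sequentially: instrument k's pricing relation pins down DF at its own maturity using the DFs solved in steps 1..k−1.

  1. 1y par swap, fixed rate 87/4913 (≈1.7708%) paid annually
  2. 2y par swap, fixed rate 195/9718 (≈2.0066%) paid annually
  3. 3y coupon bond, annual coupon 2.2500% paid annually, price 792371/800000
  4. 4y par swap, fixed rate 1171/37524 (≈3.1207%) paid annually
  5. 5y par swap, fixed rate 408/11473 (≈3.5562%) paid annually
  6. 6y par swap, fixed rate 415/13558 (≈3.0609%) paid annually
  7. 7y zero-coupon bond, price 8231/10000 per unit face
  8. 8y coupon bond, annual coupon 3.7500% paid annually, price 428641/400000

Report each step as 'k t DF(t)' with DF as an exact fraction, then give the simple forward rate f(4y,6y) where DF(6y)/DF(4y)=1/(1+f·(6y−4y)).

1 1 4913/5000
2 2 961/1000
3 3 9259/10000
4 4 8829/10000
5 5 523/625
6 6 417/500
7 7 8231/10000
8 8 8071/10000
f(4y,6y) = ((8829/10000)/(417/500) − 1)/(2) = 163/5560 ≈ 2.9317%

step 1 [1y] swap r/1=87/4913: DF=(1 − 87/4913·(0))/(1+87/4913) = 4913/5000 ≈ 0.982600
step 2 [2y] swap r/1=195/9718: DF=(1 − 195/9718·(0.982600))/(1+195/9718) = 961/1000 ≈ 0.961000
step 3 [3y] bond c/1=9/400: DF=(792371/800000 − 9/400·(0.982600+0.961000))/(1+9/400) = 9259/10000 ≈ 0.925900
step 4 [4y] swap r/1=1171/37524: DF=(1 − 1171/37524·(0.982600+0.961000+0.925900))/(1+1171/37524) = 8829/10000 ≈ 0.882900
step 5 [5y] swap r/1=408/11473: DF=(1 − 408/11473·(0.982600+0.961000+0.925900+0.882900))/(1+408/11473) = 523/625 ≈ 0.836800
step 6 [6y] swap r/1=415/13558: DF=(1 − 415/13558·(0.982600+0.961000+0.925900+0.882900+0.836800))/(1+415/13558) = 417/500 ≈ 0.834000
step 7 [7y] zero: DF = P = 8231/10000 ≈ 0.823100
step 8 [8y] bond c/1=3/80: DF=(428641/400000 − 3/80·(0.982600+0.961000+0.925900+0.882900+0.836800+0.834000+0.823100))/(1+3/80) = 8071/10000 ≈ 0.807100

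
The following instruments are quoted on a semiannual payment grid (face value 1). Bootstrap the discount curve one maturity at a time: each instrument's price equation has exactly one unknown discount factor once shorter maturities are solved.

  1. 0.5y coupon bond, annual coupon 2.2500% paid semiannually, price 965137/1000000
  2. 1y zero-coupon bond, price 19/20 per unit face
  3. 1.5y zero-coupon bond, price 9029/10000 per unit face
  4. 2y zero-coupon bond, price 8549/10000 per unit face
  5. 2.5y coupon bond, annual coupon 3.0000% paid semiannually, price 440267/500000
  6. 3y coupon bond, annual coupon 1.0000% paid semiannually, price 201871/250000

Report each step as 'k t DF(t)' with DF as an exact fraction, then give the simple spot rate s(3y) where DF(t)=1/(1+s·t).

step 1 [0.5y] bond c/2=9/800: DF=(965137/1000000 − 9/800·(0))/(1+9/800) = 1193/1250 ≈ 0.954400
step 2 [1y] zero: DF = P = 19/20 ≈ 0.950000
step 3 [1.5y] zero: DF = P = 9029/10000 ≈ 0.902900
step 4 [2y] zero: DF = P = 8549/10000 ≈ 0.854900
step 5 [2.5y] bond c/2=3/200: DF=(440267/500000 − 3/200·(0.954400+0.950000+0.902900+0.854900))/(1+3/200) = 4067/5000 ≈ 0.813400
step 6 [3y] bond c/2=1/200: DF=(201871/250000 − 1/200·(0.954400+0.950000+0.902900+0.854900+0.813400))/(1+1/200) = 1953/2500 ≈ 0.781200

1 1/2 1193/1250
2 1 19/20
3 3/2 9029/10000
4 2 8549/10000
5 5/2 4067/5000
6 3 1953/2500
s(3y) = (1/(1953/2500) − 1)/(3) = 547/5859 ≈ 9.3361%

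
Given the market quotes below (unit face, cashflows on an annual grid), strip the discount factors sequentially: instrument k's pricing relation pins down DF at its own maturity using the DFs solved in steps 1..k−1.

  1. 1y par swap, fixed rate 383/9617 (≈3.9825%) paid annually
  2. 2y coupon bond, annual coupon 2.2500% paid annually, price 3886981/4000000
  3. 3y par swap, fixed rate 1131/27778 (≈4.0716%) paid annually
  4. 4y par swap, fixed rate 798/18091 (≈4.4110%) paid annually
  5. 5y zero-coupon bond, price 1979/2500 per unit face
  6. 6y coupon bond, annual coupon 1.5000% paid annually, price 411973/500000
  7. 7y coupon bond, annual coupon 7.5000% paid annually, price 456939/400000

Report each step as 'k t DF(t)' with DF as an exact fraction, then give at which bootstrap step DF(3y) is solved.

step 1 [1y] swap r/1=383/9617: DF=(1 − 383/9617·(0))/(1+383/9617) = 9617/10000 ≈ 0.961700
step 2 [2y] bond c/1=9/400: DF=(3886981/4000000 − 9/400·(0.961700))/(1+9/400) = 2323/2500 ≈ 0.929200
step 3 [3y] swap r/1=1131/27778: DF=(1 − 1131/27778·(0.961700+0.929200))/(1+1131/27778) = 8869/10000 ≈ 0.886900
step 4 [4y] swap r/1=798/18091: DF=(1 − 798/18091·(0.961700+0.929200+0.886900))/(1+798/18091) = 2101/2500 ≈ 0.840400
step 5 [5y] zero: DF = P = 1979/2500 ≈ 0.791600
step 6 [6y] bond c/1=3/200: DF=(411973/500000 − 3/200·(0.961700+0.929200+0.886900+0.840400+0.791600))/(1+3/200) = 3733/5000 ≈ 0.746600
step 7 [7y] bond c/1=3/40: DF=(456939/400000 − 3/40·(0.961700+0.929200+0.886900+0.840400+0.791600+0.746600))/(1+3/40) = 7029/10000 ≈ 0.702900

1 1 9617/10000
2 2 2323/2500
3 3 8869/10000
4 4 2101/2500
5 5 1979/2500
6 6 3733/5000
7 7 7029/10000
DF(3y) is solved at step 3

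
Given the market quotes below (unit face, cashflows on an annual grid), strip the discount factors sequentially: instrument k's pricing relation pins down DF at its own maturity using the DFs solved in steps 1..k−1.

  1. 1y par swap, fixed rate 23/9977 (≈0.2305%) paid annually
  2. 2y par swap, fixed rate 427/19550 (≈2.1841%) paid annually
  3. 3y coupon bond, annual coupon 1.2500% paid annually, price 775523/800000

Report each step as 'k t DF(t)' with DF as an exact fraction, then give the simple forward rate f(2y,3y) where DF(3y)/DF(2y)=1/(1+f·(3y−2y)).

step 1 [1y] swap r/1=23/9977: DF=(1 − 23/9977·(0))/(1+23/9977) = 9977/10000 ≈ 0.997700
step 2 [2y] swap r/1=427/19550: DF=(1 − 427/19550·(0.997700))/(1+427/19550) = 9573/10000 ≈ 0.957300
step 3 [3y] bond c/1=1/80: DF=(775523/800000 − 1/80·(0.997700+0.957300))/(1+1/80) = 9333/10000 ≈ 0.933300

1 1 9977/10000
2 2 9573/10000
3 3 9333/10000
f(2y,3y) = ((9573/10000)/(9333/10000) − 1)/(1) = 80/3111 ≈ 2.5715%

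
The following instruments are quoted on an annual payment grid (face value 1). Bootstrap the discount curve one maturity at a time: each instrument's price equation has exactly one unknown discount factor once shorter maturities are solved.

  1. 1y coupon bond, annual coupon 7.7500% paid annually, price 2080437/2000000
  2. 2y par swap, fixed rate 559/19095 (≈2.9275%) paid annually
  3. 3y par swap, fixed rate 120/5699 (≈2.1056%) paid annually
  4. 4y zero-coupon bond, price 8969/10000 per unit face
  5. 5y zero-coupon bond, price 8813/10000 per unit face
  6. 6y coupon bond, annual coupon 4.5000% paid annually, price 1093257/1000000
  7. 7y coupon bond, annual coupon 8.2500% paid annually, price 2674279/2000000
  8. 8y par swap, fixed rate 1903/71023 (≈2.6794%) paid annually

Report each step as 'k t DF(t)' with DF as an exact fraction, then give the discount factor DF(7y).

1 1 4827/5000
2 2 9441/10000
3 3 47/50
4 4 8969/10000
5 5 8813/10000
6 6 8469/10000
7 7 409/500
8 8 8097/10000
DF(7y) = 409/500 ≈ 0.818000

step 1 [1y] bond c/1=31/400: DF=(2080437/2000000 − 31/400·(0))/(1+31/400) = 4827/5000 ≈ 0.965400
step 2 [2y] swap r/1=559/19095: DF=(1 − 559/19095·(0.965400))/(1+559/19095) = 9441/10000 ≈ 0.944100
step 3 [3y] swap r/1=120/5699: DF=(1 − 120/5699·(0.965400+0.944100))/(1+120/5699) = 47/50 ≈ 0.940000
step 4 [4y] zero: DF = P = 8969/10000 ≈ 0.896900
step 5 [5y] zero: DF = P = 8813/10000 ≈ 0.881300
step 6 [6y] bond c/1=9/200: DF=(1093257/1000000 − 9/200·(0.965400+0.944100+0.940000+0.896900+0.881300))/(1+9/200) = 8469/10000 ≈ 0.846900
step 7 [7y] bond c/1=33/400: DF=(2674279/2000000 − 33/400·(0.965400+0.944100+0.940000+0.896900+0.881300+0.846900))/(1+33/400) = 409/500 ≈ 0.818000
step 8 [8y] swap r/1=1903/71023: DF=(1 − 1903/71023·(0.965400+0.944100+0.940000+0.896900+0.881300+0.846900+0.818000))/(1+1903/71023) = 8097/10000 ≈ 0.809700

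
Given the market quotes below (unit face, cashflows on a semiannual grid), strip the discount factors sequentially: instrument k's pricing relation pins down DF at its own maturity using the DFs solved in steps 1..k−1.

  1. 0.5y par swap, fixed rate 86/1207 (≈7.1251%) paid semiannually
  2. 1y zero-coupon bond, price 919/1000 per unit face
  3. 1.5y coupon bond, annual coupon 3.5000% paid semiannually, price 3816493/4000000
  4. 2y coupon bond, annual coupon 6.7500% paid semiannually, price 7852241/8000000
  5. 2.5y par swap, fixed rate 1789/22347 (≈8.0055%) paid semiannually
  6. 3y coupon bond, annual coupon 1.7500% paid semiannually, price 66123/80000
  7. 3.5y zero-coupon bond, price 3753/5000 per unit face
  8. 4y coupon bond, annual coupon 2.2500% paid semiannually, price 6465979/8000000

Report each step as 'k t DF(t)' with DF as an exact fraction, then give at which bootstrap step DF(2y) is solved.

1 1/2 1207/1250
2 1 919/1000
3 3/2 9053/10000
4 2 1073/1250
5 5/2 8211/10000
6 3 3903/5000
7 7/2 3753/5000
8 4 293/400
DF(2y) is solved at step 4

step 1 [0.5y] swap r/2=43/1207: DF=(1 − 43/1207·(0))/(1+43/1207) = 1207/1250 ≈ 0.965600
step 2 [1y] zero: DF = P = 919/1000 ≈ 0.919000
step 3 [1.5y] bond c/2=7/400: DF=(3816493/4000000 − 7/400·(0.965600+0.919000))/(1+7/400) = 9053/10000 ≈ 0.905300
step 4 [2y] bond c/2=27/800: DF=(7852241/8000000 − 27/800·(0.965600+0.919000+0.905300))/(1+27/800) = 1073/1250 ≈ 0.858400
step 5 [2.5y] swap r/2=1789/44694: DF=(1 − 1789/44694·(0.965600+0.919000+0.905300+0.858400))/(1+1789/44694) = 8211/10000 ≈ 0.821100
step 6 [3y] bond c/2=7/800: DF=(66123/80000 − 7/800·(0.965600+0.919000+0.905300+0.858400+0.821100))/(1+7/800) = 3903/5000 ≈ 0.780600
step 7 [3.5y] zero: DF = P = 3753/5000 ≈ 0.750600
step 8 [4y] bond c/2=9/800: DF=(6465979/8000000 − 9/800·(0.965600+0.919000+0.905300+0.858400+0.821100+0.780600+0.750600))/(1+9/800) = 293/400 ≈ 0.732500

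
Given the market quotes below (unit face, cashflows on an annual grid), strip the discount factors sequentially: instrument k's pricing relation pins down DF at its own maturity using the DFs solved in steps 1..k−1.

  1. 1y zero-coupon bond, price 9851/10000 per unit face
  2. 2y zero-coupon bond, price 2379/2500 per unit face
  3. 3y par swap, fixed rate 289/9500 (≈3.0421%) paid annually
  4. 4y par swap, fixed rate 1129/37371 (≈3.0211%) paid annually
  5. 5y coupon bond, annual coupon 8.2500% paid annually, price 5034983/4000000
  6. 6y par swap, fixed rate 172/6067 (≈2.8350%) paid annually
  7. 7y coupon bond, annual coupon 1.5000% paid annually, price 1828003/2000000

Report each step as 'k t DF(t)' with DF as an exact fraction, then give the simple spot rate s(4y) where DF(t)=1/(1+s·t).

step 1 [1y] zero: DF = P = 9851/10000 ≈ 0.985100
step 2 [2y] zero: DF = P = 2379/2500 ≈ 0.951600
step 3 [3y] swap r/1=289/9500: DF=(1 − 289/9500·(0.985100+0.951600))/(1+289/9500) = 9133/10000 ≈ 0.913300
step 4 [4y] swap r/1=1129/37371: DF=(1 − 1129/37371·(0.985100+0.951600+0.913300))/(1+1129/37371) = 8871/10000 ≈ 0.887100
step 5 [5y] bond c/1=33/400: DF=(5034983/4000000 − 33/400·(0.985100+0.951600+0.913300+0.887100))/(1+33/400) = 439/500 ≈ 0.878000
step 6 [6y] swap r/1=172/6067: DF=(1 − 172/6067·(0.985100+0.951600+0.913300+0.887100+0.878000))/(1+172/6067) = 2113/2500 ≈ 0.845200
step 7 [7y] bond c/1=3/200: DF=(1828003/2000000 − 3/200·(0.985100+0.951600+0.913300+0.887100+0.878000+0.845200))/(1+3/200) = 4099/5000 ≈ 0.819800

1 1 9851/10000
2 2 2379/2500
3 3 9133/10000
4 4 8871/10000
5 5 439/500
6 6 2113/2500
7 7 4099/5000
s(4y) = (1/(8871/10000) − 1)/(4) = 1129/35484 ≈ 3.1817%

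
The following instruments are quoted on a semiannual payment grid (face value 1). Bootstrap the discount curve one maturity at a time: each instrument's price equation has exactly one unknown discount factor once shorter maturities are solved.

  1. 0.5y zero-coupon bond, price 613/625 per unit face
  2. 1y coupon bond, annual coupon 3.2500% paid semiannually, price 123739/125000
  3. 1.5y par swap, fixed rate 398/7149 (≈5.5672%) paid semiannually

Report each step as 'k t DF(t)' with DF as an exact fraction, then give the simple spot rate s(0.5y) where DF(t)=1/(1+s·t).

step 1 [0.5y] zero: DF = P = 613/625 ≈ 0.980800
step 2 [1y] bond c/2=13/800: DF=(123739/125000 − 13/800·(0.980800))/(1+13/800) = 599/625 ≈ 0.958400
step 3 [1.5y] swap r/2=199/7149: DF=(1 − 199/7149·(0.980800+0.958400))/(1+199/7149) = 2301/2500 ≈ 0.920400

1 1/2 613/625
2 1 599/625
3 3/2 2301/2500
s(0.5y) = (1/(613/625) − 1)/(1/2) = 24/613 ≈ 3.9152%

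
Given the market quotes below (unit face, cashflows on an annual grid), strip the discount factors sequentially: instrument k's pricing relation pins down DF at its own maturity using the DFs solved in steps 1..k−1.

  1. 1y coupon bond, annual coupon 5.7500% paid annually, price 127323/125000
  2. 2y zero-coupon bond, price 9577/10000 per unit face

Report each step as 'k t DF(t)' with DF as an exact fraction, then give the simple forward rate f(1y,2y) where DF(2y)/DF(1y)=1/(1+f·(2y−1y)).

1 1 602/625
2 2 9577/10000
f(1y,2y) = ((602/625)/(9577/10000) − 1)/(1) = 55/9577 ≈ 0.5743%

step 1 [1y] bond c/1=23/400: DF=(127323/125000 − 23/400·(0))/(1+23/400) = 602/625 ≈ 0.963200
step 2 [2y] zero: DF = P = 9577/10000 ≈ 0.957700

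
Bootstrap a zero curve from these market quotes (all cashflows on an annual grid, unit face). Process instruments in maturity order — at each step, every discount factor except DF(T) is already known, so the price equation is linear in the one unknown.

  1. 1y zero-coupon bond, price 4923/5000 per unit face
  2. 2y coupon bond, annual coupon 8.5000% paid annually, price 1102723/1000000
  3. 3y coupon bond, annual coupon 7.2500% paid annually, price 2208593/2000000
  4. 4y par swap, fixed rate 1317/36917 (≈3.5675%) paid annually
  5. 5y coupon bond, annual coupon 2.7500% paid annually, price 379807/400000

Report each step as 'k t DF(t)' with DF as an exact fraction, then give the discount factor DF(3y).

step 1 [1y] zero: DF = P = 4923/5000 ≈ 0.984600
step 2 [2y] bond c/1=17/200: DF=(1102723/1000000 − 17/200·(0.984600))/(1+17/200) = 587/625 ≈ 0.939200
step 3 [3y] bond c/1=29/400: DF=(2208593/2000000 − 29/400·(0.984600+0.939200))/(1+29/400) = 2249/2500 ≈ 0.899600
step 4 [4y] swap r/1=1317/36917: DF=(1 − 1317/36917·(0.984600+0.939200+0.899600))/(1+1317/36917) = 8683/10000 ≈ 0.868300
step 5 [5y] bond c/1=11/400: DF=(379807/400000 − 11/400·(0.984600+0.939200+0.899600+0.868300))/(1+11/400) = 8253/10000 ≈ 0.825300

1 1 4923/5000
2 2 587/625
3 3 2249/2500
4 4 8683/10000
5 5 8253/10000
DF(3y) = 2249/2500 ≈ 0.899600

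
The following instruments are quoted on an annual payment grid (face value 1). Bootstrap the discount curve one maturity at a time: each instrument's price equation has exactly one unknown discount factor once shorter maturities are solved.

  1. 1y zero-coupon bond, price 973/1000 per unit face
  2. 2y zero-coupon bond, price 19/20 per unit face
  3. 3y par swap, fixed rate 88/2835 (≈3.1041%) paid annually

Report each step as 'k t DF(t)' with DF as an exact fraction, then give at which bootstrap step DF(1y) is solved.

step 1 [1y] zero: DF = P = 973/1000 ≈ 0.973000
step 2 [2y] zero: DF = P = 19/20 ≈ 0.950000
step 3 [3y] swap r/1=88/2835: DF=(1 − 88/2835·(0.973000+0.950000))/(1+88/2835) = 114/125 ≈ 0.912000

1 1 973/1000
2 2 19/20
3 3 114/125
DF(1y) is solved at step 1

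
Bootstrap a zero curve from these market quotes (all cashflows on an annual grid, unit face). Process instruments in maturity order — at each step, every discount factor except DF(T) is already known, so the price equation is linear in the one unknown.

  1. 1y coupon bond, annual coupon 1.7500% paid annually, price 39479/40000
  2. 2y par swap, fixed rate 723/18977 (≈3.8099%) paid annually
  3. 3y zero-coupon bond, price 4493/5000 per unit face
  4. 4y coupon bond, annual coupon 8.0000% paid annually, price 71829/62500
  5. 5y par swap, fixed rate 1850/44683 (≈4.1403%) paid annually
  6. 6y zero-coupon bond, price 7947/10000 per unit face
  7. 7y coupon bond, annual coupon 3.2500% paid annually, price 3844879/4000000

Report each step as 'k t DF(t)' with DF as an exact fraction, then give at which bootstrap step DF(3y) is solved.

step 1 [1y] bond c/1=7/400: DF=(39479/40000 − 7/400·(0))/(1+7/400) = 97/100 ≈ 0.970000
step 2 [2y] swap r/1=723/18977: DF=(1 − 723/18977·(0.970000))/(1+723/18977) = 9277/10000 ≈ 0.927700
step 3 [3y] zero: DF = P = 4493/5000 ≈ 0.898600
step 4 [4y] bond c/1=2/25: DF=(71829/62500 − 2/25·(0.970000+0.927700+0.898600))/(1+2/25) = 857/1000 ≈ 0.857000
step 5 [5y] swap r/1=1850/44683: DF=(1 − 1850/44683·(0.970000+0.927700+0.898600+0.857000))/(1+1850/44683) = 163/200 ≈ 0.815000
step 6 [6y] zero: DF = P = 7947/10000 ≈ 0.794700
step 7 [7y] bond c/1=13/400: DF=(3844879/4000000 − 13/400·(0.970000+0.927700+0.898600+0.857000+0.815000+0.794700))/(1+13/400) = 7653/10000 ≈ 0.765300

1 1 97/100
2 2 9277/10000
3 3 4493/5000
4 4 857/1000
5 5 163/200
6 6 7947/10000
7 7 7653/10000
DF(3y) is solved at step 3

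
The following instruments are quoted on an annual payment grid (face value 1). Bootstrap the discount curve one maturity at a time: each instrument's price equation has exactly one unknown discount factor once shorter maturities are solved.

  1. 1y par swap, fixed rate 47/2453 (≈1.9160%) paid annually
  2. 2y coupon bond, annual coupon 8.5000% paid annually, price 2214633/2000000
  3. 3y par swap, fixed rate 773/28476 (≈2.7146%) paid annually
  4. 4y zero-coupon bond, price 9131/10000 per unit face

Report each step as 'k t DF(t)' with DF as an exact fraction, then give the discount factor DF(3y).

step 1 [1y] swap r/1=47/2453: DF=(1 − 47/2453·(0))/(1+47/2453) = 2453/2500 ≈ 0.981200
step 2 [2y] bond c/1=17/200: DF=(2214633/2000000 − 17/200·(0.981200))/(1+17/200) = 9437/10000 ≈ 0.943700
step 3 [3y] swap r/1=773/28476: DF=(1 − 773/28476·(0.981200+0.943700))/(1+773/28476) = 9227/10000 ≈ 0.922700
step 4 [4y] zero: DF = P = 9131/10000 ≈ 0.913100

1 1 2453/2500
2 2 9437/10000
3 3 9227/10000
4 4 9131/10000
DF(3y) = 9227/10000 ≈ 0.922700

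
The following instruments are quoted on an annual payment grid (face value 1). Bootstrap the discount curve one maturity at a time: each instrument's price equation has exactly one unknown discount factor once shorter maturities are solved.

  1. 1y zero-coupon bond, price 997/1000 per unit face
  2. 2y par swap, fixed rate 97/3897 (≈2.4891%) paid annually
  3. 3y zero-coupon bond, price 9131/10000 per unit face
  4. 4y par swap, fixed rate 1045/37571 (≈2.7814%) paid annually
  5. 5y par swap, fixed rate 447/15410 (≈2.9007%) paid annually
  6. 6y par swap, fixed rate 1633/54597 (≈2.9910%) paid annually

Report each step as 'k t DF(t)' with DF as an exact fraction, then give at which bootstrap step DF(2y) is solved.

step 1 [1y] zero: DF = P = 997/1000 ≈ 0.997000
step 2 [2y] swap r/1=97/3897: DF=(1 − 97/3897·(0.997000))/(1+97/3897) = 1903/2000 ≈ 0.951500
step 3 [3y] zero: DF = P = 9131/10000 ≈ 0.913100
step 4 [4y] swap r/1=1045/37571: DF=(1 − 1045/37571·(0.997000+0.951500+0.913100))/(1+1045/37571) = 1791/2000 ≈ 0.895500
step 5 [5y] swap r/1=447/15410: DF=(1 − 447/15410·(0.997000+0.951500+0.913100+0.895500))/(1+447/15410) = 8659/10000 ≈ 0.865900
step 6 [6y] swap r/1=1633/54597: DF=(1 − 1633/54597·(0.997000+0.951500+0.913100+0.895500+0.865900))/(1+1633/54597) = 8367/10000 ≈ 0.836700

1 1 997/1000
2 2 1903/2000
3 3 9131/10000
4 4 1791/2000
5 5 8659/10000
6 6 8367/10000
DF(2y) is solved at step 2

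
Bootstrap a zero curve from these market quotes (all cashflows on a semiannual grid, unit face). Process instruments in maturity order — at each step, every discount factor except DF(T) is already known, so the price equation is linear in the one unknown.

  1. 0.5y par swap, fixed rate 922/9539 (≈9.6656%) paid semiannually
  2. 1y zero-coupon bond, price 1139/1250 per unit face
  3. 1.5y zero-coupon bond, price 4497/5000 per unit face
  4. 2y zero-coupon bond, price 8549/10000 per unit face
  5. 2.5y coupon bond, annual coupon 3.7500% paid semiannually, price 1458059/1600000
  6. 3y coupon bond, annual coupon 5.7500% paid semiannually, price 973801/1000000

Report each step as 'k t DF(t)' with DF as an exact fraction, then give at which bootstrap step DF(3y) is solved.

1 1/2 9539/10000
2 1 1139/1250
3 3/2 4497/5000
4 2 8549/10000
5 5/2 8279/10000
6 3 8223/10000
DF(3y) is solved at step 6

step 1 [0.5y] swap r/2=461/9539: DF=(1 − 461/9539·(0))/(1+461/9539) = 9539/10000 ≈ 0.953900
step 2 [1y] zero: DF = P = 1139/1250 ≈ 0.911200
step 3 [1.5y] zero: DF = P = 4497/5000 ≈ 0.899400
step 4 [2y] zero: DF = P = 8549/10000 ≈ 0.854900
step 5 [2.5y] bond c/2=3/160: DF=(1458059/1600000 − 3/160·(0.953900+0.911200+0.899400+0.854900))/(1+3/160) = 8279/10000 ≈ 0.827900
step 6 [3y] bond c/2=23/800: DF=(973801/1000000 − 23/800·(0.953900+0.911200+0.899400+0.854900+0.827900))/(1+23/800) = 8223/10000 ≈ 0.822300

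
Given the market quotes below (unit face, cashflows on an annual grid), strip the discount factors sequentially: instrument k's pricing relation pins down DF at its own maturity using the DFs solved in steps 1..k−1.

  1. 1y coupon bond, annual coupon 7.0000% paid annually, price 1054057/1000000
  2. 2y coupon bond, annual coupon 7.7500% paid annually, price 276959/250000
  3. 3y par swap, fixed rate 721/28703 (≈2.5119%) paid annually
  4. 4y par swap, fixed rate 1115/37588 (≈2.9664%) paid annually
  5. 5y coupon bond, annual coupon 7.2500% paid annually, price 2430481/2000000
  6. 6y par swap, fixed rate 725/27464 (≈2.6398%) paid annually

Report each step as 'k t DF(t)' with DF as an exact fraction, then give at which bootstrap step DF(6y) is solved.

1 1 9851/10000
2 2 9573/10000
3 3 9279/10000
4 4 1777/2000
5 5 879/1000
6 6 171/200
DF(6y) is solved at step 6

step 1 [1y] bond c/1=7/100: DF=(1054057/1000000 − 7/100·(0))/(1+7/100) = 9851/10000 ≈ 0.985100
step 2 [2y] bond c/1=31/400: DF=(276959/250000 − 31/400·(0.985100))/(1+31/400) = 9573/10000 ≈ 0.957300
step 3 [3y] swap r/1=721/28703: DF=(1 − 721/28703·(0.985100+0.957300))/(1+721/28703) = 9279/10000 ≈ 0.927900
step 4 [4y] swap r/1=1115/37588: DF=(1 − 1115/37588·(0.985100+0.957300+0.927900))/(1+1115/37588) = 1777/2000 ≈ 0.888500
step 5 [5y] bond c/1=29/400: DF=(2430481/2000000 − 29/400·(0.985100+0.957300+0.927900+0.888500))/(1+29/400) = 879/1000 ≈ 0.879000
step 6 [6y] swap r/1=725/27464: DF=(1 − 725/27464·(0.985100+0.957300+0.927900+0.888500+0.879000))/(1+725/27464) = 171/200 ≈ 0.855000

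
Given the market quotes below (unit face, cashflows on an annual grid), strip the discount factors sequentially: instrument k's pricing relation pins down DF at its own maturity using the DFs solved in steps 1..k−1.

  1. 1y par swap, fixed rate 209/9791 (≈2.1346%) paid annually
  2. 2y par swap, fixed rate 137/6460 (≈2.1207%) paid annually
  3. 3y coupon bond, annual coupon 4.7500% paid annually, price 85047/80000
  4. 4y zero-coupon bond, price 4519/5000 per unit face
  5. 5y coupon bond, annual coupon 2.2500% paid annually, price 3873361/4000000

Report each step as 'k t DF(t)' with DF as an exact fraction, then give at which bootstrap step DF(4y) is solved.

step 1 [1y] swap r/1=209/9791: DF=(1 − 209/9791·(0))/(1+209/9791) = 9791/10000 ≈ 0.979100
step 2 [2y] swap r/1=137/6460: DF=(1 − 137/6460·(0.979100))/(1+137/6460) = 9589/10000 ≈ 0.958900
step 3 [3y] bond c/1=19/400: DF=(85047/80000 − 19/400·(0.979100+0.958900))/(1+19/400) = 927/1000 ≈ 0.927000
step 4 [4y] zero: DF = P = 4519/5000 ≈ 0.903800
step 5 [5y] bond c/1=9/400: DF=(3873361/4000000 − 9/400·(0.979100+0.958900+0.927000+0.903800))/(1+9/400) = 8641/10000 ≈ 0.864100

1 1 9791/10000
2 2 9589/10000
3 3 927/1000
4 4 4519/5000
5 5 8641/10000
DF(4y) is solved at step 4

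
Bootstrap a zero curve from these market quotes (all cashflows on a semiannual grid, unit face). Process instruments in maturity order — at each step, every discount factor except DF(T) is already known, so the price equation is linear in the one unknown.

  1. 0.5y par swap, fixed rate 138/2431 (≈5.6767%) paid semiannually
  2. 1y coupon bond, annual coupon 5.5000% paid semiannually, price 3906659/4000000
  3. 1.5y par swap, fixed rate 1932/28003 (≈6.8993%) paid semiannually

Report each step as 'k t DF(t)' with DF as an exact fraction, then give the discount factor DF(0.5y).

step 1 [0.5y] swap r/2=69/2431: DF=(1 − 69/2431·(0))/(1+69/2431) = 2431/2500 ≈ 0.972400
step 2 [1y] bond c/2=11/400: DF=(3906659/4000000 − 11/400·(0.972400))/(1+11/400) = 1849/2000 ≈ 0.924500
step 3 [1.5y] swap r/2=966/28003: DF=(1 − 966/28003·(0.972400+0.924500))/(1+966/28003) = 4517/5000 ≈ 0.903400

1 1/2 2431/2500
2 1 1849/2000
3 3/2 4517/5000
DF(0.5y) = 2431/2500 ≈ 0.972400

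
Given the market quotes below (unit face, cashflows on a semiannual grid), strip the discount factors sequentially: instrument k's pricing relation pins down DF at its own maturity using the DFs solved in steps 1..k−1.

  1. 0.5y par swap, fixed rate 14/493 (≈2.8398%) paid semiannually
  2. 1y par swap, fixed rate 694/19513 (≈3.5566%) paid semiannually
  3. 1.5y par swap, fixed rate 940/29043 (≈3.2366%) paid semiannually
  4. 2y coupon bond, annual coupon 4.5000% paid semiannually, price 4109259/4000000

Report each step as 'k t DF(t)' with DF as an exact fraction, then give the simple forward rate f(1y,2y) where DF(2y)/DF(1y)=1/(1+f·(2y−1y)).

1 1/2 493/500
2 1 9653/10000
3 3/2 953/1000
4 2 588/625
f(1y,2y) = ((9653/10000)/(588/625) − 1)/(1) = 5/192 ≈ 2.6042%

step 1 [0.5y] swap r/2=7/493: DF=(1 − 7/493·(0))/(1+7/493) = 493/500 ≈ 0.986000
step 2 [1y] swap r/2=347/19513: DF=(1 − 347/19513·(0.986000))/(1+347/19513) = 9653/10000 ≈ 0.965300
step 3 [1.5y] swap r/2=470/29043: DF=(1 − 470/29043·(0.986000+0.965300))/(1+470/29043) = 953/1000 ≈ 0.953000
step 4 [2y] bond c/2=9/400: DF=(4109259/4000000 − 9/400·(0.986000+0.965300+0.953000))/(1+9/400) = 588/625 ≈ 0.940800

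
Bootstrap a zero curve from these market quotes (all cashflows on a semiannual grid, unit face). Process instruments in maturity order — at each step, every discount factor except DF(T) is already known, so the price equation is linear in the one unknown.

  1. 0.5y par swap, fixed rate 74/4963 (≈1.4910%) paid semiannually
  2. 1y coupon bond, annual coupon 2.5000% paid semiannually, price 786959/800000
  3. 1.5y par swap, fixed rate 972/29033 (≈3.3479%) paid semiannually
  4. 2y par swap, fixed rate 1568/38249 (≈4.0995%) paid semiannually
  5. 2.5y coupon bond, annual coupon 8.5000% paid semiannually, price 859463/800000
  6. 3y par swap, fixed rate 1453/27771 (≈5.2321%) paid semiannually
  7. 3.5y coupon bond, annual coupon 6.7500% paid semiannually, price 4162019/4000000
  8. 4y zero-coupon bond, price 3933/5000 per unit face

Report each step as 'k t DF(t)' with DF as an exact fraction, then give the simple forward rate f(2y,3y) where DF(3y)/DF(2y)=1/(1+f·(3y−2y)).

step 1 [0.5y] swap r/2=37/4963: DF=(1 − 37/4963·(0))/(1+37/4963) = 4963/5000 ≈ 0.992600
step 2 [1y] bond c/2=1/80: DF=(786959/800000 − 1/80·(0.992600))/(1+1/80) = 9593/10000 ≈ 0.959300
step 3 [1.5y] swap r/2=486/29033: DF=(1 − 486/29033·(0.992600+0.959300))/(1+486/29033) = 4757/5000 ≈ 0.951400
step 4 [2y] swap r/2=784/38249: DF=(1 − 784/38249·(0.992600+0.959300+0.951400))/(1+784/38249) = 576/625 ≈ 0.921600
step 5 [2.5y] bond c/2=17/400: DF=(859463/800000 − 17/400·(0.992600+0.959300+0.951400+0.921600))/(1+17/400) = 4373/5000 ≈ 0.874600
step 6 [3y] swap r/2=1453/55542: DF=(1 − 1453/55542·(0.992600+0.959300+0.951400+0.921600+0.874600))/(1+1453/55542) = 8547/10000 ≈ 0.854700
step 7 [3.5y] bond c/2=27/800: DF=(4162019/4000000 − 27/800·(0.992600+0.959300+0.951400+0.921600+0.874600+0.854700))/(1+27/800) = 2063/2500 ≈ 0.825200
step 8 [4y] zero: DF = P = 3933/5000 ≈ 0.786600

1 1/2 4963/5000
2 1 9593/10000
3 3/2 4757/5000
4 2 576/625
5 5/2 4373/5000
6 3 8547/10000
7 7/2 2063/2500
8 4 3933/5000
f(2y,3y) = ((576/625)/(8547/10000) − 1)/(1) = 223/2849 ≈ 7.8273%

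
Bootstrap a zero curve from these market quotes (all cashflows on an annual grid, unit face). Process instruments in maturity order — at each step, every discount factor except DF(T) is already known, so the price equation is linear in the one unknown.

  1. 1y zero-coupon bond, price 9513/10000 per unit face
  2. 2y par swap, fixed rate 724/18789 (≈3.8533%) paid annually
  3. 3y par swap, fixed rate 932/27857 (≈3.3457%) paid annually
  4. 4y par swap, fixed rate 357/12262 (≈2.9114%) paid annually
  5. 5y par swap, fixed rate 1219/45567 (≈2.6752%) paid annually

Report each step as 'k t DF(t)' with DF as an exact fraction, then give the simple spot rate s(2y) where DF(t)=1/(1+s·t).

step 1 [1y] zero: DF = P = 9513/10000 ≈ 0.951300
step 2 [2y] swap r/1=724/18789: DF=(1 − 724/18789·(0.951300))/(1+724/18789) = 2319/2500 ≈ 0.927600
step 3 [3y] swap r/1=932/27857: DF=(1 − 932/27857·(0.951300+0.927600))/(1+932/27857) = 2267/2500 ≈ 0.906800
step 4 [4y] swap r/1=357/12262: DF=(1 − 357/12262·(0.951300+0.927600+0.906800))/(1+357/12262) = 8929/10000 ≈ 0.892900
step 5 [5y] swap r/1=1219/45567: DF=(1 − 1219/45567·(0.951300+0.927600+0.906800+0.892900))/(1+1219/45567) = 8781/10000 ≈ 0.878100

1 1 9513/10000
2 2 2319/2500
3 3 2267/2500
4 4 8929/10000
5 5 8781/10000
s(2y) = (1/(2319/2500) − 1)/(2) = 181/4638 ≈ 3.9025%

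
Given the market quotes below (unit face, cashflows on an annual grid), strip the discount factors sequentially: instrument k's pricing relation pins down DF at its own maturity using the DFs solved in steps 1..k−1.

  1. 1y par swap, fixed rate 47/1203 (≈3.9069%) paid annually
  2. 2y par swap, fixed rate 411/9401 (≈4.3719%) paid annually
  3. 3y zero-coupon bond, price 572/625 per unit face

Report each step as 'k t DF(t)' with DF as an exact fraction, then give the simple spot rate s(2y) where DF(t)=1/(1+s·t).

step 1 [1y] swap r/1=47/1203: DF=(1 − 47/1203·(0))/(1+47/1203) = 1203/1250 ≈ 0.962400
step 2 [2y] swap r/1=411/9401: DF=(1 − 411/9401·(0.962400))/(1+411/9401) = 4589/5000 ≈ 0.917800
step 3 [3y] zero: DF = P = 572/625 ≈ 0.915200

1 1 1203/1250
2 2 4589/5000
3 3 572/625
s(2y) = (1/(4589/5000) − 1)/(2) = 411/9178 ≈ 4.4781%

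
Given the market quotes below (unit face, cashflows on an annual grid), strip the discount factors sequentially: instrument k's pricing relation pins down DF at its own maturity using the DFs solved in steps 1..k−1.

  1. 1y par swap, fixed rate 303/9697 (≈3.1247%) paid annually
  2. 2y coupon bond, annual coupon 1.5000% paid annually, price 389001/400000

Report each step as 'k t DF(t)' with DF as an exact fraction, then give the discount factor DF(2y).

step 1 [1y] swap r/1=303/9697: DF=(1 − 303/9697·(0))/(1+303/9697) = 9697/10000 ≈ 0.969700
step 2 [2y] bond c/1=3/200: DF=(389001/400000 − 3/200·(0.969700))/(1+3/200) = 4719/5000 ≈ 0.943800

1 1 9697/10000
2 2 4719/5000
DF(2y) = 4719/5000 ≈ 0.943800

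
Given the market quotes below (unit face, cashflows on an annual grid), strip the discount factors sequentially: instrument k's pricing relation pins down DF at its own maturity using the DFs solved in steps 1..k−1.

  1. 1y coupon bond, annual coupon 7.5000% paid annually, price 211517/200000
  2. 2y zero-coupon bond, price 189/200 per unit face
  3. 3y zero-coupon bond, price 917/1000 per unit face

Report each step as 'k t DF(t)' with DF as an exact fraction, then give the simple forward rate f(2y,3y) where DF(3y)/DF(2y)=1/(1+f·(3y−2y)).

1 1 4919/5000
2 2 189/200
3 3 917/1000
f(2y,3y) = ((189/200)/(917/1000) − 1)/(1) = 4/131 ≈ 3.0534%

step 1 [1y] bond c/1=3/40: DF=(211517/200000 − 3/40·(0))/(1+3/40) = 4919/5000 ≈ 0.983800
step 2 [2y] zero: DF = P = 189/200 ≈ 0.945000
step 3 [3y] zero: DF = P = 917/1000 ≈ 0.917000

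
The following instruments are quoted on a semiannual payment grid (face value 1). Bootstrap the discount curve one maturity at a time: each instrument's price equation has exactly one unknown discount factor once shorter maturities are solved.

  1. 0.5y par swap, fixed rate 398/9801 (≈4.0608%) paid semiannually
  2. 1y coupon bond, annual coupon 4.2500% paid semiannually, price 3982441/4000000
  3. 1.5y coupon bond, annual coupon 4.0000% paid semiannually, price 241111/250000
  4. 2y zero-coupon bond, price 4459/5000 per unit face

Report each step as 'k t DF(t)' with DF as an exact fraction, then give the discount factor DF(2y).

step 1 [0.5y] swap r/2=199/9801: DF=(1 − 199/9801·(0))/(1+199/9801) = 9801/10000 ≈ 0.980100
step 2 [1y] bond c/2=17/800: DF=(3982441/4000000 − 17/800·(0.980100))/(1+17/800) = 1909/2000 ≈ 0.954500
step 3 [1.5y] bond c/2=1/50: DF=(241111/250000 − 1/50·(0.980100+0.954500))/(1+1/50) = 2269/2500 ≈ 0.907600
step 4 [2y] zero: DF = P = 4459/5000 ≈ 0.891800

1 1/2 9801/10000
2 1 1909/2000
3 3/2 2269/2500
4 2 4459/5000
DF(2y) = 4459/5000 ≈ 0.891800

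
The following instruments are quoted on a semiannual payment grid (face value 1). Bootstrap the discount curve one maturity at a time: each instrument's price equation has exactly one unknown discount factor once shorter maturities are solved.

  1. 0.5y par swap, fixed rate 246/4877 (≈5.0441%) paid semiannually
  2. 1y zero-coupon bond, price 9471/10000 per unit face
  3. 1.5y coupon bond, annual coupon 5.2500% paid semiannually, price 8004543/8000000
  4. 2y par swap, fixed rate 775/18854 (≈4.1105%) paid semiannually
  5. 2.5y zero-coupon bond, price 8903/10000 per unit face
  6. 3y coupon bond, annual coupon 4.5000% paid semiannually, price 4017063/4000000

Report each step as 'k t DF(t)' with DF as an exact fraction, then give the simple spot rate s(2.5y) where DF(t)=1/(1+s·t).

step 1 [0.5y] swap r/2=123/4877: DF=(1 − 123/4877·(0))/(1+123/4877) = 4877/5000 ≈ 0.975400
step 2 [1y] zero: DF = P = 9471/10000 ≈ 0.947100
step 3 [1.5y] bond c/2=21/800: DF=(8004543/8000000 − 21/800·(0.975400+0.947100))/(1+21/800) = 4629/5000 ≈ 0.925800
step 4 [2y] swap r/2=775/37708: DF=(1 − 775/37708·(0.975400+0.947100+0.925800))/(1+775/37708) = 369/400 ≈ 0.922500
step 5 [2.5y] zero: DF = P = 8903/10000 ≈ 0.890300
step 6 [3y] bond c/2=9/400: DF=(4017063/4000000 − 9/400·(0.975400+0.947100+0.925800+0.922500+0.890300))/(1+9/400) = 2199/2500 ≈ 0.879600

1 1/2 4877/5000
2 1 9471/10000
3 3/2 4629/5000
4 2 369/400
5 5/2 8903/10000
6 3 2199/2500
s(2.5y) = (1/(8903/10000) − 1)/(5/2) = 2194/44515 ≈ 4.9287%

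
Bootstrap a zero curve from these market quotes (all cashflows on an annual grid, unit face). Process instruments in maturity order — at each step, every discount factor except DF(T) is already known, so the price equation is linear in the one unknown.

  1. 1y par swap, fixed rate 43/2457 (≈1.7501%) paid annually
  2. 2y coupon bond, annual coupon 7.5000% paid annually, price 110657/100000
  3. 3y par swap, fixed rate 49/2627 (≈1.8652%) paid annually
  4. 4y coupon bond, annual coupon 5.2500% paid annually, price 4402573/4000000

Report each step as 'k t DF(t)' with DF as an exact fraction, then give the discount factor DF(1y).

step 1 [1y] swap r/1=43/2457: DF=(1 − 43/2457·(0))/(1+43/2457) = 2457/2500 ≈ 0.982800
step 2 [2y] bond c/1=3/40: DF=(110657/100000 − 3/40·(0.982800))/(1+3/40) = 1201/1250 ≈ 0.960800
step 3 [3y] swap r/1=49/2627: DF=(1 − 49/2627·(0.982800+0.960800))/(1+49/2627) = 9461/10000 ≈ 0.946100
step 4 [4y] bond c/1=21/400: DF=(4402573/4000000 − 21/400·(0.982800+0.960800+0.946100))/(1+21/400) = 1127/1250 ≈ 0.901600

1 1 2457/2500
2 2 1201/1250
3 3 9461/10000
4 4 1127/1250
DF(1y) = 2457/2500 ≈ 0.982800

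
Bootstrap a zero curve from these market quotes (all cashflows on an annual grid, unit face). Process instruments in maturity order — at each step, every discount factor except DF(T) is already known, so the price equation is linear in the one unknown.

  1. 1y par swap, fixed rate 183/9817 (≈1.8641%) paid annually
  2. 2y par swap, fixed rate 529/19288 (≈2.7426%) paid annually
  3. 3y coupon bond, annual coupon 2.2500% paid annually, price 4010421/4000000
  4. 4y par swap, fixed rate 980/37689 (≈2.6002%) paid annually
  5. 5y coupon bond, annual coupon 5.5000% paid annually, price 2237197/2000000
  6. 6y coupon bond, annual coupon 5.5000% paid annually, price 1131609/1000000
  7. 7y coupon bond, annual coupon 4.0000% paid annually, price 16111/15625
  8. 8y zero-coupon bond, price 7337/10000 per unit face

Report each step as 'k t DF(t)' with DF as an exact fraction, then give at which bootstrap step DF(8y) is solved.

1 1 9817/10000
2 2 9471/10000
3 3 9381/10000
4 4 451/500
5 5 4319/5000
6 6 8311/10000
7 7 7813/10000
8 8 7337/10000
DF(8y) is solved at step 8

step 1 [1y] swap r/1=183/9817: DF=(1 − 183/9817·(0))/(1+183/9817) = 9817/10000 ≈ 0.981700
step 2 [2y] swap r/1=529/19288: DF=(1 − 529/19288·(0.981700))/(1+529/19288) = 9471/10000 ≈ 0.947100
step 3 [3y] bond c/1=9/400: DF=(4010421/4000000 − 9/400·(0.981700+0.947100))/(1+9/400) = 9381/10000 ≈ 0.938100
step 4 [4y] swap r/1=980/37689: DF=(1 − 980/37689·(0.981700+0.947100+0.938100))/(1+980/37689) = 451/500 ≈ 0.902000
step 5 [5y] bond c/1=11/200: DF=(2237197/2000000 − 11/200·(0.981700+0.947100+0.938100+0.902000))/(1+11/200) = 4319/5000 ≈ 0.863800
step 6 [6y] bond c/1=11/200: DF=(1131609/1000000 − 11/200·(0.981700+0.947100+0.938100+0.902000+0.863800))/(1+11/200) = 8311/10000 ≈ 0.831100
step 7 [7y] bond c/1=1/25: DF=(16111/15625 − 1/25·(0.981700+0.947100+0.938100+0.902000+0.863800+0.831100))/(1+1/25) = 7813/10000 ≈ 0.781300
step 8 [8y] zero: DF = P = 7337/10000 ≈ 0.733700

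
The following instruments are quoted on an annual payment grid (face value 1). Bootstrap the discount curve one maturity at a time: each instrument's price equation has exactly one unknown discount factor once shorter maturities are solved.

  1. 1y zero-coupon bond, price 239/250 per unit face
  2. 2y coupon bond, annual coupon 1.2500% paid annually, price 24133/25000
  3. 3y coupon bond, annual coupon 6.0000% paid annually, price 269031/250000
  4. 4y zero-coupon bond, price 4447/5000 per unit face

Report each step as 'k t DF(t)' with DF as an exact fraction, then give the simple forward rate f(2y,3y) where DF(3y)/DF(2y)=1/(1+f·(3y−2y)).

step 1 [1y] zero: DF = P = 239/250 ≈ 0.956000
step 2 [2y] bond c/1=1/80: DF=(24133/25000 − 1/80·(0.956000))/(1+1/80) = 1177/1250 ≈ 0.941600
step 3 [3y] bond c/1=3/50: DF=(269031/250000 − 3/50·(0.956000+0.941600))/(1+3/50) = 4539/5000 ≈ 0.907800
step 4 [4y] zero: DF = P = 4447/5000 ≈ 0.889400

1 1 239/250
2 2 1177/1250
3 3 4539/5000
4 4 4447/5000
f(2y,3y) = ((1177/1250)/(4539/5000) − 1)/(1) = 169/4539 ≈ 3.7233%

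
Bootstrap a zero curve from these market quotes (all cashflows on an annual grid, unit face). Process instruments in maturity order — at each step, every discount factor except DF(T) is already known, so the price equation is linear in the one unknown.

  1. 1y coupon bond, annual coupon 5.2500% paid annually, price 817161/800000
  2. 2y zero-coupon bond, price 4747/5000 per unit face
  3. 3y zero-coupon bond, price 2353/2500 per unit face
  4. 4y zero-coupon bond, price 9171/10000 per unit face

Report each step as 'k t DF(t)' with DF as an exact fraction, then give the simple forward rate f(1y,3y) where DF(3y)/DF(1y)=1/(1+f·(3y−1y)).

step 1 [1y] bond c/1=21/400: DF=(817161/800000 − 21/400·(0))/(1+21/400) = 1941/2000 ≈ 0.970500
step 2 [2y] zero: DF = P = 4747/5000 ≈ 0.949400
step 3 [3y] zero: DF = P = 2353/2500 ≈ 0.941200
step 4 [4y] zero: DF = P = 9171/10000 ≈ 0.917100

1 1 1941/2000
2 2 4747/5000
3 3 2353/2500
4 4 9171/10000
f(1y,3y) = ((1941/2000)/(2353/2500) − 1)/(2) = 293/18824 ≈ 1.5565%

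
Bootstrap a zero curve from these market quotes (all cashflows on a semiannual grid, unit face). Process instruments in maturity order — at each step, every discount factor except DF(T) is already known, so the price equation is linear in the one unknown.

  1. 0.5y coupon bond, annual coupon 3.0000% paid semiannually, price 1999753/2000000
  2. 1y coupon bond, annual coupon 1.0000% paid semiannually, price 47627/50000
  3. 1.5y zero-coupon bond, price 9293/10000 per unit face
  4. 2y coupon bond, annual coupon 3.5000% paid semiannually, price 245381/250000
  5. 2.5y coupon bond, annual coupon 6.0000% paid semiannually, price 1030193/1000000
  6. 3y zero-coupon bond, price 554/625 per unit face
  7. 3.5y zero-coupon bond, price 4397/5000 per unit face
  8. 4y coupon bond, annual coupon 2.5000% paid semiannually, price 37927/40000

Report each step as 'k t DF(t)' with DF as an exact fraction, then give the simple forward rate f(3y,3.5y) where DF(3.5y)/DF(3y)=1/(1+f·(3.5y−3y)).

1 1/2 9851/10000
2 1 9429/10000
3 3/2 9293/10000
4 2 1831/2000
5 5/2 8903/10000
6 3 554/625
7 7/2 4397/5000
8 4 8571/10000
f(3y,3.5y) = ((554/625)/(4397/5000) − 1)/(1/2) = 70/4397 ≈ 1.5920%

step 1 [0.5y] bond c/2=3/200: DF=(1999753/2000000 − 3/200·(0))/(1+3/200) = 9851/10000 ≈ 0.985100
step 2 [1y] bond c/2=1/200: DF=(47627/50000 − 1/200·(0.985100))/(1+1/200) = 9429/10000 ≈ 0.942900
step 3 [1.5y] zero: DF = P = 9293/10000 ≈ 0.929300
step 4 [2y] bond c/2=7/400: DF=(245381/250000 − 7/400·(0.985100+0.942900+0.929300))/(1+7/400) = 1831/2000 ≈ 0.915500
step 5 [2.5y] bond c/2=3/100: DF=(1030193/1000000 − 3/100·(0.985100+0.942900+0.929300+0.915500))/(1+3/100) = 8903/10000 ≈ 0.890300
step 6 [3y] zero: DF = P = 554/625 ≈ 0.886400
step 7 [3.5y] zero: DF = P = 4397/5000 ≈ 0.879400
step 8 [4y] bond c/2=1/80: DF=(37927/40000 − 1/80·(0.985100+0.942900+0.929300+0.915500+0.890300+0.886400+0.879400))/(1+1/80) = 8571/10000 ≈ 0.857100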